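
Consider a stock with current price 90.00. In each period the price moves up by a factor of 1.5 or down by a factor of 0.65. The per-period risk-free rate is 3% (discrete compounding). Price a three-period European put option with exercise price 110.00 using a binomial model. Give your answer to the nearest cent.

33.07

Risk-neutral probability p = (1 + 0.03 − 0.65)/(1.5 − 0.65) = 0.3800/0.8500 = 0.4471
Terminal stock prices: S_uuu = 303.8, S_uud = 131.6, S_udd = 57.04, S_ddd = 24.72
Terminal payoffs (K − S): max(-193.8, 0) = 0, max(-21.62, 0) = 0, max(52.96, 0) = 52.96, max(85.28, 0) = 85.28
Node uu (S = 202.5): V_uu = 1/1.03·[0.4471·0.0000 + 0.5529·0.0000] = 0.0000
Node ud (S = 87.75): V_ud = 1/1.03·[0.4471·0.0000 + 0.5529·52.9625] = 28.4322
Node dd (S = 38.03): V_dd = 1/1.03·[0.4471·52.9625 + 0.5529·85.2837] = 68.7711
Node u (S = 135): V_u = 1/1.03·[0.4471·0.0000 + 0.5529·28.4322] = 15.2634
Node d (S = 58.5): V_d = 1/1.03·[0.4471·28.4322 + 0.5529·68.7711] = 49.2595
Node 0 (S = 90): V_0 = 1/1.03·[0.4471·15.2634 + 0.5529·49.2595] = 33.0692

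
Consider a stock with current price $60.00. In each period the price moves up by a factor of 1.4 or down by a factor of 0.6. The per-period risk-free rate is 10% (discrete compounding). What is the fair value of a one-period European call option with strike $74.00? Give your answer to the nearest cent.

Risk-neutral probability p = (1 + 0.1 − 0.6)/(1.4 − 0.6) = 0.5000/0.8000 = 0.6250
Terminal stock prices: S_u = 84, S_d = 36
Terminal payoffs (S − K): max(10, 0) = 10, max(-38, 0) = 0
Node 0 (S = 60): V_0 = 1/1.1·[0.6250·10.0000 + 0.3750·0.0000] = 5.6818

$5.68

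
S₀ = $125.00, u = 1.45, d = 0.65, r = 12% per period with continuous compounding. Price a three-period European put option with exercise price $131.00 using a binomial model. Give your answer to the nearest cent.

$15.47

Risk-neutral probability p = (e^0.12 − 0.65)/(1.45 − 0.65) = 0.4775/0.8000 = 0.5969
Terminal stock prices: S_uuu = 381.1, S_uud = 170.8, S_udd = 76.58, S_ddd = 34.33
Terminal payoffs (K − S): max(-250.1, 0) = 0, max(-39.83, 0) = 0, max(54.42, 0) = 54.42, max(96.67, 0) = 96.67
Node uu (S = 262.8): V_uu = e^(−0.12)·[0.5969·0.0000 + 0.4031·0.0000] = 0.0000
Node ud (S = 117.8): V_ud = e^(−0.12)·[0.5969·0.0000 + 0.4031·54.4219] = 19.4582
Node dd (S = 52.81): V_dd = e^(−0.12)·[0.5969·54.4219 + 0.4031·96.6719] = 63.3741
Node u (S = 181.2): V_u = e^(−0.12)·[0.5969·0.0000 + 0.4031·19.4582] = 6.9571
Node d (S = 81.25): V_d = e^(−0.12)·[0.5969·19.4582 + 0.4031·63.3741] = 32.9597
Node 0 (S = 125): V_0 = e^(−0.12)·[0.5969·6.9571 + 0.4031·32.9597] = 15.4675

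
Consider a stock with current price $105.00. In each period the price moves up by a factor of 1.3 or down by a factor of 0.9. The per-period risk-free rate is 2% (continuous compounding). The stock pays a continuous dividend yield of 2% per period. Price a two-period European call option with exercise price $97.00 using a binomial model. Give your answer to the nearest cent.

$14.14

Per-period risk-free factor R = e^0.02 = 1.0202; dividend-adjusted growth = e^(0.02−0.02) = 1.0000.
Risk-neutral probability p = (1.0000 − 0.9)/(1.3 − 0.9) = 0.1000/0.4000 = 0.2500
Terminal stock prices: S_uu = 177.5, S_ud = 122.9, S_dd = 85.05
Terminal payoffs (S − K): max(80.45, 0) = 80.45, max(25.85, 0) = 25.85, max(-11.95, 0) = 0
Node u (S = 136.5): V_u = e^(−0.02)·[0.2500·80.4500 + 0.7500·25.8500] = 38.7178
Node d (S = 94.5): V_d = e^(−0.02)·[0.2500·25.8500 + 0.7500·0.0000] = 6.3345
Node 0 (S = 105): V_0 = e^(−0.02)·[0.2500·38.7178 + 0.7500·6.3345] = 14.1446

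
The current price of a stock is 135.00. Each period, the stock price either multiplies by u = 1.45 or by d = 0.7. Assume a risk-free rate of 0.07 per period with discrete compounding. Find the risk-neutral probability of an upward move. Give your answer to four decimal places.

Risk-neutral probability p = (1 + 0.07 − 0.7)/(1.45 − 0.7) = 0.3700/0.7500 = 0.4933

p = 0.4933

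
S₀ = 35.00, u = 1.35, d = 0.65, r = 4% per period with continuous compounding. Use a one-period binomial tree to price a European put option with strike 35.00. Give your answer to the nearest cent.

Risk-neutral probability p = (e^0.04 − 0.65)/(1.35 − 0.65) = 0.3908/0.7000 = 0.5583
Terminal stock prices: S_u = 47.25, S_d = 22.75
Terminal payoffs (K − S): max(-12.25, 0) = 0, max(12.25, 0) = 12.25
Node 0 (S = 35): V_0 = e^(−0.04)·[0.5583·0.0000 + 0.4417·12.2500] = 5.1987

5.20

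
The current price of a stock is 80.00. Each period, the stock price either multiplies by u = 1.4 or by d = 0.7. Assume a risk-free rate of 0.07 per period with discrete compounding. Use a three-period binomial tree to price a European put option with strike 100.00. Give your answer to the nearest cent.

Risk-neutral probability p = (1 + 0.07 − 0.7)/(1.4 − 0.7) = 0.3700/0.7000 = 0.5286
Terminal stock prices: S_uuu = 219.5, S_uud = 109.8, S_udd = 54.88, S_ddd = 27.44
Terminal payoffs (K − S): max(-119.5, 0) = 0, max(-9.76, 0) = 0, max(45.12, 0) = 45.12, max(72.56, 0) = 72.56
Node uu (S = 156.8): V_uu = 1/1.07·[0.5286·0.0000 + 0.4714·0.0000] = 0.0000
Node ud (S = 78.4): V_ud = 1/1.07·[0.5286·0.0000 + 0.4714·45.1200] = 19.8793
Node dd (S = 39.2): V_dd = 1/1.07·[0.5286·45.1200 + 0.4714·72.5600] = 54.2579
Node u (S = 112): V_u = 1/1.07·[0.5286·0.0000 + 0.4714·19.8793] = 8.7586
Node d (S = 56): V_d = 1/1.07·[0.5286·19.8793 + 0.4714·54.2579] = 33.7256
Node 0 (S = 80): V_0 = 1/1.07·[0.5286·8.7586 + 0.4714·33.7256] = 19.1857

19.19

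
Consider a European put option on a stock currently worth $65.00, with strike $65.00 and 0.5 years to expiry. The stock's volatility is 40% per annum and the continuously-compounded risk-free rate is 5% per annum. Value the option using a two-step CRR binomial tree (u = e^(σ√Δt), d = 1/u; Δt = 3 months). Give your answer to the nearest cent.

$5.62

CRR parameters: u = e^(σ√Δt) = e^(0.4·√0.25) = 1.2214, d = 1/u = 0.8187
Per-period rate: rΔt = 0.05·0.25 = 0.0125, so R = e^0.0125 = 1.0126
Risk-neutral probability p = (e^0.0125 − 0.8187)/(1.2214 − 0.8187) = 0.1938/0.4027 = 0.4814
Terminal stock prices: S_uu = 96.97, S_ud = 65, S_dd = 43.57
Terminal payoffs (K − S): max(-31.97, 0) = 0, max(0, 0) = 0, max(21.43, 0) = 21.43
Node u (S = 79.39): V_u = e^(−0.0125)·[0.4814·0.0000 + 0.5186·0.0000] = 0.0000
Node d (S = 53.22): V_d = e^(−0.0125)·[0.4814·0.0000 + 0.5186·21.4292] = 10.9751
Node 0 (S = 65): V_0 = e^(−0.0125)·[0.4814·0.0000 + 0.5186·10.9751] = 5.6209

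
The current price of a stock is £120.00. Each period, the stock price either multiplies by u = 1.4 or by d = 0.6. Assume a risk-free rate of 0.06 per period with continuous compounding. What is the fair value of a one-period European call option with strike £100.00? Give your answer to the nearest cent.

Risk-neutral probability p = (e^0.06 − 0.6)/(1.4 − 0.6) = 0.4618/0.8000 = 0.5773
Terminal stock prices: S_u = 168, S_d = 72
Terminal payoffs (S − K): max(68, 0) = 68, max(-28, 0) = 0
Node 0 (S = 120): V_0 = e^(−0.06)·[0.5773·68.0000 + 0.4227·0.0000] = 36.9700

£36.97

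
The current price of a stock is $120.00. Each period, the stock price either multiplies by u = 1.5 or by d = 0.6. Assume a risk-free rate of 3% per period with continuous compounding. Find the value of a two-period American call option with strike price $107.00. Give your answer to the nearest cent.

Risk-neutral probability p = (e^0.03 − 0.6)/(1.5 − 0.6) = 0.4305/0.9000 = 0.4783
Terminal stock prices: S_uu = 270, S_ud = 108, S_dd = 43.2
Terminal payoffs (S − K): max(163, 0) = 163, max(1, 0) = 1, max(-63.8, 0) = 0
Node u (S = 180): continuation = e^(−0.03)·[0.4783·163.0000 + 0.5217·1.0000] = 76.1623; exercise value = 73.0000 ≤ continuation, so V_u = 76.1623
Node d (S = 72): continuation = e^(−0.03)·[0.4783·1.0000 + 0.5217·0.0000] = 0.4641; exercise value = 0.0000 ≤ continuation, so V_d = 0.4641
Node 0 (S = 120): continuation = e^(−0.03)·[0.4783·76.1623 + 0.5217·0.4641] = 35.5855; exercise value = 13.0000 ≤ continuation, so V_0 = 35.5855

$35.59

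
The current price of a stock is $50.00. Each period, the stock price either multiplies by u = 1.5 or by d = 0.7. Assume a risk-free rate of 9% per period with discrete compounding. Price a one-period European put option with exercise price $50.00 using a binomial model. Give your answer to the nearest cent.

Risk-neutral probability p = (1 + 0.09 − 0.7)/(1.5 − 0.7) = 0.3900/0.8000 = 0.4875
Terminal stock prices: S_u = 75, S_d = 35
Terminal payoffs (K − S): max(-25, 0) = 0, max(15, 0) = 15
Node 0 (S = 50): V_0 = 1/1.09·[0.4875·0.0000 + 0.5125·15.0000] = 7.0528

$7.05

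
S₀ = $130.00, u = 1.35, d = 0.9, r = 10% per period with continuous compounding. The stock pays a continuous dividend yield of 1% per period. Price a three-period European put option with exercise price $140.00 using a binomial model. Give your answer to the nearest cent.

Per-period risk-free factor R = e^0.1 = 1.1052; dividend-adjusted growth = e^(0.1−0.01) = 1.0942.
Risk-neutral probability p = (1.0942 − 0.9)/(1.35 − 0.9) = 0.1942/0.4500 = 0.4315
Terminal stock prices: S_uuu = 319.8, S_uud = 213.2, S_udd = 142.2, S_ddd = 94.77
Terminal payoffs (K − S): max(-179.8, 0) = 0, max(-73.23, 0) = 0, max(-2.155, 0) = 0, max(45.23, 0) = 45.23
Node uu (S = 236.9): V_uu = e^(−0.1)·[0.4315·0.0000 + 0.5685·0.0000] = 0.0000
Node ud (S = 158): V_ud = e^(−0.1)·[0.4315·0.0000 + 0.5685·0.0000] = 0.0000
Node dd (S = 105.3): V_dd = e^(−0.1)·[0.4315·0.0000 + 0.5685·45.2300] = 23.2664
Node u (S = 175.5): V_u = e^(−0.1)·[0.4315·0.0000 + 0.5685·0.0000] = 0.0000
Node d (S = 117): V_d = e^(−0.1)·[0.4315·0.0000 + 0.5685·23.2664] = 11.9683
Node 0 (S = 130): V_0 = e^(−0.1)·[0.4315·0.0000 + 0.5685·11.9683] = 6.1565

$6.16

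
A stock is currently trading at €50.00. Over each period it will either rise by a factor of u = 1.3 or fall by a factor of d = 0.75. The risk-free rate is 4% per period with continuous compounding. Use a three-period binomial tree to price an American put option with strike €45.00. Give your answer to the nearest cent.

€5.22

Risk-neutral probability p = (e^0.04 − 0.75)/(1.3 − 0.75) = 0.2908/0.5500 = 0.5287
Terminal stock prices: S_uuu = 109.9, S_uud = 63.38, S_udd = 36.56, S_ddd = 21.09
Terminal payoffs (K − S): max(-64.85, 0) = 0, max(-18.38, 0) = 0, max(8.438, 0) = 8.438, max(23.91, 0) = 23.91
Node uu (S = 84.5): continuation = e^(−0.04)·[0.5287·0.0000 + 0.4713·0.0000] = 0.0000; exercise value = 0.0000 ≤ continuation, so V_uu = 0.0000
Node ud (S = 48.75): continuation = e^(−0.04)·[0.5287·0.0000 + 0.4713·8.4375] = 3.8203; exercise value = 0.0000 ≤ continuation, so V_ud = 3.8203
Node dd (S = 28.12): continuation = e^(−0.04)·[0.5287·8.4375 + 0.4713·23.9062] = 15.1105; exercise value = 16.8750 > continuation, so V_dd = 16.8750 (exercise)
Node u (S = 65): continuation = e^(−0.04)·[0.5287·0.0000 + 0.4713·3.8203] = 1.7297; exercise value = 0.0000 ≤ continuation, so V_u = 1.7297
Node d (S = 37.5): continuation = e^(−0.04)·[0.5287·3.8203 + 0.4713·16.8750] = 9.5813; exercise value = 7.5000 ≤ continuation, so V_d = 9.5813
Node 0 (S = 50): continuation = e^(−0.04)·[0.5287·1.7297 + 0.4713·9.5813] = 5.2169; exercise value = 0.0000 ≤ continuation, so V_0 = 5.2169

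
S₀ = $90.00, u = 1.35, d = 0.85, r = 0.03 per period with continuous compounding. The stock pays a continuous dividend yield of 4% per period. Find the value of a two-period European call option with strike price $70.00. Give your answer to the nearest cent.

$19.59

Per-period risk-free factor R = e^0.03 = 1.0305; dividend-adjusted growth = e^(0.03−0.04) = 0.9900.
Risk-neutral probability p = (0.9900 − 0.85)/(1.35 − 0.85) = 0.1400/0.5000 = 0.2801
Terminal stock prices: S_uu = 164, S_ud = 103.3, S_dd = 65.02
Terminal payoffs (S − K): max(94.03, 0) = 94.03, max(33.28, 0) = 33.28, max(-4.975, 0) = 0
Node u (S = 121.5): V_u = e^(−0.03)·[0.2801·94.0250 + 0.7199·33.2750] = 48.8047
Node d (S = 76.5): V_d = e^(−0.03)·[0.2801·33.2750 + 0.7199·0.0000] = 9.0449
Node 0 (S = 90): V_0 = e^(−0.03)·[0.2801·48.8047 + 0.7199·9.0449] = 19.5851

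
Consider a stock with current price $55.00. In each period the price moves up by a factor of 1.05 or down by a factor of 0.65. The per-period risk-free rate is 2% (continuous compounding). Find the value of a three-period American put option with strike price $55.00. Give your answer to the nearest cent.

Risk-neutral probability p = (e^0.02 − 0.65)/(1.05 − 0.65) = 0.3702/0.4000 = 0.9255
Terminal stock prices: S_uuu = 63.67, S_uud = 39.41, S_udd = 24.4, S_ddd = 15.1
Terminal payoffs (K − S): max(-8.669, 0) = 0, max(15.59, 0) = 15.59, max(30.6, 0) = 30.6, max(39.9, 0) = 39.9
Node uu (S = 60.64): continuation = e^(−0.02)·[0.9255·0.0000 + 0.0745·15.5856] = 1.1381; exercise value = 0.0000 ≤ continuation, so V_uu = 1.1381
Node ud (S = 37.54): continuation = e^(−0.02)·[0.9255·15.5856 + 0.0745·30.6006] = 16.3734; exercise value = 17.4625 > continuation, so V_ud = 17.4625 (exercise)
Node dd (S = 23.24): continuation = e^(−0.02)·[0.9255·30.6006 + 0.0745·39.8956] = 30.6734; exercise value = 31.7625 > continuation, so V_dd = 31.7625 (exercise)
Node u (S = 57.75): continuation = e^(−0.02)·[0.9255·1.1381 + 0.0745·17.4625] = 2.3076; exercise value = 0.0000 ≤ continuation, so V_u = 2.3076
Node d (S = 35.75): continuation = e^(−0.02)·[0.9255·17.4625 + 0.0745·31.7625] = 18.1609; exercise value = 19.2500 > continuation, so V_d = 19.2500 (exercise)
Node 0 (S = 55): continuation = e^(−0.02)·[0.9255·2.3076 + 0.0745·19.2500] = 3.4991; exercise value = 0.0000 ≤ continuation, so V_0 = 3.4991

$3.50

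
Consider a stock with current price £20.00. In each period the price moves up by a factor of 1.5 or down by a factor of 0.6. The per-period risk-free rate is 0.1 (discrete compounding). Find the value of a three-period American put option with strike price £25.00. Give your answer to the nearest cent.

Risk-neutral probability p = (1 + 0.1 − 0.6)/(1.5 − 0.6) = 0.5000/0.9000 = 0.5556
Terminal stock prices: S_uuu = 67.5, S_uud = 27, S_udd = 10.8, S_ddd = 4.32
Terminal payoffs (K − S): max(-42.5, 0) = 0, max(-2, 0) = 0, max(14.2, 0) = 14.2, max(20.68, 0) = 20.68
Node uu (S = 45): continuation = 1/1.1·[0.5556·0.0000 + 0.4444·0.0000] = 0.0000; exercise value = 0.0000 ≤ continuation, so V_uu = 0.0000
Node ud (S = 18): continuation = 1/1.1·[0.5556·0.0000 + 0.4444·14.2000] = 5.7374; exercise value = 7.0000 > continuation, so V_ud = 7.0000 (exercise)
Node dd (S = 7.2): continuation = 1/1.1·[0.5556·14.2000 + 0.4444·20.6800] = 15.5273; exercise value = 17.8000 > continuation, so V_dd = 17.8000 (exercise)
Node u (S = 30): continuation = 1/1.1·[0.5556·0.0000 + 0.4444·7.0000] = 2.8283; exercise value = 0.0000 ≤ continuation, so V_u = 2.8283
Node d (S = 12): continuation = 1/1.1·[0.5556·7.0000 + 0.4444·17.8000] = 10.7273; exercise value = 13.0000 > continuation, so V_d = 13.0000 (exercise)
Node 0 (S = 20): continuation = 1/1.1·[0.5556·2.8283 + 0.4444·13.0000] = 6.6810; exercise value = 5.0000 ≤ continuation, so V_0 = 6.6810

£6.68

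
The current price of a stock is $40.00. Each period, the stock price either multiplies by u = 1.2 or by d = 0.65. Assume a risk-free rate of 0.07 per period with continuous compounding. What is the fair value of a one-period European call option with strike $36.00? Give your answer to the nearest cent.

Risk-neutral probability p = (e^0.07 − 0.65)/(1.2 − 0.65) = 0.4225/0.5500 = 0.7682
Terminal stock prices: S_u = 48, S_d = 26
Terminal payoffs (S − K): max(12, 0) = 12, max(-10, 0) = 0
Node 0 (S = 40): V_0 = e^(−0.07)·[0.7682·12.0000 + 0.2318·0.0000] = 8.5951

$8.60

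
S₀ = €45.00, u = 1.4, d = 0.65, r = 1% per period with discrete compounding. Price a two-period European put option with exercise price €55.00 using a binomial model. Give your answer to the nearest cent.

€16.41

Risk-neutral probability p = (1 + 0.01 − 0.65)/(1.4 − 0.65) = 0.3600/0.7500 = 0.4800
Terminal stock prices: S_uu = 88.2, S_ud = 40.95, S_dd = 19.01
Terminal payoffs (K − S): max(-33.2, 0) = 0, max(14.05, 0) = 14.05, max(35.99, 0) = 35.99
Node u (S = 63): V_u = 1/1.01·[0.4800·0.0000 + 0.5200·14.0500] = 7.2337
Node d (S = 29.25): V_d = 1/1.01·[0.4800·14.0500 + 0.5200·35.9875] = 25.2054
Node 0 (S = 45): V_0 = 1/1.01·[0.4800·7.2337 + 0.5200·25.2054] = 16.4148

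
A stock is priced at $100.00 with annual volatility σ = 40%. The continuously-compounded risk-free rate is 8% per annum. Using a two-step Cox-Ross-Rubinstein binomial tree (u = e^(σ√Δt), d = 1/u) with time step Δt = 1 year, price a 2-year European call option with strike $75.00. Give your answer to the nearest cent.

CRR parameters: u = e^(σ√Δt) = e^(0.4·√1) = 1.4918, d = 1/u = 0.6703
Per-period rate: rΔt = 0.08·1 = 0.08, so R = e^0.08 = 1.0833
Risk-neutral probability p = (e^0.08 − 0.6703)/(1.4918 − 0.6703) = 0.4130/0.8215 = 0.5027
Terminal stock prices: S_uu = 222.6, S_ud = 100, S_dd = 44.93
Terminal payoffs (S − K): max(147.6, 0) = 147.6, max(25, 0) = 25, max(-30.07, 0) = 0
Node u (S = 149.2): V_u = e^(−0.08)·[0.5027·147.5541 + 0.4973·25.0000] = 79.9487
Node d (S = 67.03): V_d = e^(−0.08)·[0.5027·25.0000 + 0.4973·0.0000] = 11.6012
Node 0 (S = 100): V_0 = e^(−0.08)·[0.5027·79.9487 + 0.4973·11.6012] = 42.4257

$42.43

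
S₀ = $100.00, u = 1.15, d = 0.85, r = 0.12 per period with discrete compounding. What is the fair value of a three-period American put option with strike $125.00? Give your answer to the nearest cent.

Risk-neutral probability p = (1 + 0.12 − 0.85)/(1.15 − 0.85) = 0.2700/0.3000 = 0.9000
Terminal stock prices: S_uuu = 152.1, S_uud = 112.4, S_udd = 83.09, S_ddd = 61.41
Terminal payoffs (K − S): max(-27.09, 0) = 0, max(12.59, 0) = 12.59, max(41.91, 0) = 41.91, max(63.59, 0) = 63.59
Node uu (S = 132.2): continuation = 1/1.12·[0.9000·0.0000 + 0.1000·12.5875] = 1.1239; exercise value = 0.0000 ≤ continuation, so V_uu = 1.1239
Node ud (S = 97.75): continuation = 1/1.12·[0.9000·12.5875 + 0.1000·41.9125] = 13.8571; exercise value = 27.2500 > continuation, so V_ud = 27.2500 (exercise)
Node dd (S = 72.25): continuation = 1/1.12·[0.9000·41.9125 + 0.1000·63.5875] = 39.3571; exercise value = 52.7500 > continuation, so V_dd = 52.7500 (exercise)
Node u (S = 115): continuation = 1/1.12·[0.9000·1.1239 + 0.1000·27.2500] = 3.3362; exercise value = 10.0000 > continuation, so V_u = 10.0000 (exercise)
Node d (S = 85): continuation = 1/1.12·[0.9000·27.2500 + 0.1000·52.7500] = 26.6071; exercise value = 40.0000 > continuation, so V_d = 40.0000 (exercise)
Node 0 (S = 100): continuation = 1/1.12·[0.9000·10.0000 + 0.1000·40.0000] = 11.6071; exercise value = 25.0000 > continuation, so V_0 = 25.0000 (exercise)

$25.00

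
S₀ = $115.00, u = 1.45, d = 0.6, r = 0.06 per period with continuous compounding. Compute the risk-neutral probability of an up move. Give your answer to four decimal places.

Risk-neutral probability p = (e^0.06 − 0.6)/(1.45 − 0.6) = 0.4618/0.8500 = 0.5433

p = 0.5433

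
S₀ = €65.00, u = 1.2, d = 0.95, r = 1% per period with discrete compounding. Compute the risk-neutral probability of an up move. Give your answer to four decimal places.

p = 0.2400

Risk-neutral probability p = (1 + 0.01 − 0.95)/(1.2 − 0.95) = 0.0600/0.2500 = 0.2400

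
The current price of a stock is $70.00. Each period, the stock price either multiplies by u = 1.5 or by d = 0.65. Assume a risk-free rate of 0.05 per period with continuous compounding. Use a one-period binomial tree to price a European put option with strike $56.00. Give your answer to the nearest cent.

$5.27

Risk-neutral probability p = (e^0.05 − 0.65)/(1.5 − 0.65) = 0.4013/0.8500 = 0.4721
Terminal stock prices: S_u = 105, S_d = 45.5
Terminal payoffs (K − S): max(-49, 0) = 0, max(10.5, 0) = 10.5
Node 0 (S = 70): V_0 = e^(−0.05)·[0.4721·0.0000 + 0.5279·10.5000] = 5.2728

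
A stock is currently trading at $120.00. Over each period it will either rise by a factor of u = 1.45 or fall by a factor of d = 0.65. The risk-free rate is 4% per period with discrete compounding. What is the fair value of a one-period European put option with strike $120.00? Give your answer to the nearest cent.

Risk-neutral probability p = (1 + 0.04 − 0.65)/(1.45 − 0.65) = 0.3900/0.8000 = 0.4875
Terminal stock prices: S_u = 174, S_d = 78
Terminal payoffs (K − S): max(-54, 0) = 0, max(42, 0) = 42
Node 0 (S = 120): V_0 = 1/1.04·[0.4875·0.0000 + 0.5125·42.0000] = 20.6971

$20.70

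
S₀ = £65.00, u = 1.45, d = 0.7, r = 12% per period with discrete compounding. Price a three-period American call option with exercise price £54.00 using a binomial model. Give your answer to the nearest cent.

Risk-neutral probability p = (1 + 0.12 − 0.7)/(1.45 − 0.7) = 0.4200/0.7500 = 0.5600
Terminal stock prices: S_uuu = 198.2, S_uud = 95.66, S_udd = 46.18, S_ddd = 22.29
Terminal payoffs (S − K): max(144.2, 0) = 144.2, max(41.66, 0) = 41.66, max(-7.818, 0) = 0, max(-31.71, 0) = 0
Node uu (S = 136.7): continuation = 1/1.12·[0.5600·144.1606 + 0.4400·41.6637] = 88.4482; exercise value = 82.6625 ≤ continuation, so V_uu = 88.4482
Node ud (S = 65.97): continuation = 1/1.12·[0.5600·41.6637 + 0.4400·0.0000] = 20.8319; exercise value = 11.9750 ≤ continuation, so V_ud = 20.8319
Node dd (S = 31.85): continuation = 1/1.12·[0.5600·0.0000 + 0.4400·0.0000] = 0.0000; exercise value = 0.0000 ≤ continuation, so V_dd = 0.0000
Node u (S = 94.25): continuation = 1/1.12·[0.5600·88.4482 + 0.4400·20.8319] = 52.4081; exercise value = 40.2500 ≤ continuation, so V_u = 52.4081
Node d (S = 45.5): continuation = 1/1.12·[0.5600·20.8319 + 0.4400·0.0000] = 10.4159; exercise value = 0.0000 ≤ continuation, so V_d = 10.4159
Node 0 (S = 65): continuation = 1/1.12·[0.5600·52.4081 + 0.4400·10.4159] = 30.2960; exercise value = 11.0000 ≤ continuation, so V_0 = 30.2960

£30.30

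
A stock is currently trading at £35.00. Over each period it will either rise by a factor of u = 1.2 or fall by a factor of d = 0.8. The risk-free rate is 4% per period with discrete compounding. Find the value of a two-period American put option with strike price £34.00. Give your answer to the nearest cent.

£2.40

Risk-neutral probability p = (1 + 0.04 − 0.8)/(1.2 − 0.8) = 0.2400/0.4000 = 0.6000
Terminal stock prices: S_uu = 50.4, S_ud = 33.6, S_dd = 22.4
Terminal payoffs (K − S): max(-16.4, 0) = 0, max(0.4, 0) = 0.4, max(11.6, 0) = 11.6
Node u (S = 42): continuation = 1/1.04·[0.6000·0.0000 + 0.4000·0.4000] = 0.1538; exercise value = 0.0000 ≤ continuation, so V_u = 0.1538
Node d (S = 28): continuation = 1/1.04·[0.6000·0.4000 + 0.4000·11.6000] = 4.6923; exercise value = 6.0000 > continuation, so V_d = 6.0000 (exercise)
Node 0 (S = 35): continuation = 1/1.04·[0.6000·0.1538 + 0.4000·6.0000] = 2.3964; exercise value = 0.0000 ≤ continuation, so V_0 = 2.3964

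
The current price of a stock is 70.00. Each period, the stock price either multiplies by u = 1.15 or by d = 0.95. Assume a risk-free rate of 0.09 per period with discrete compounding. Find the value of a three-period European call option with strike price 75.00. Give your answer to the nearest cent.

Risk-neutral probability p = (1 + 0.09 − 0.95)/(1.15 − 0.95) = 0.1400/0.2000 = 0.7000
Terminal stock prices: S_uuu = 106.5, S_uud = 87.95, S_udd = 72.65, S_ddd = 60.02
Terminal payoffs (S − K): max(31.46, 0) = 31.46, max(12.95, 0) = 12.95, max(-2.349, 0) = 0, max(-14.98, 0) = 0
Node uu (S = 92.57): V_uu = 1/1.09·[0.7000·31.4612 + 0.3000·12.9462] = 23.7677
Node ud (S = 76.47): V_ud = 1/1.09·[0.7000·12.9462 + 0.3000·0.0000] = 8.3141
Node dd (S = 63.17): V_dd = 1/1.09·[0.7000·0.0000 + 0.3000·0.0000] = 0.0000
Node u (S = 80.5): V_u = 1/1.09·[0.7000·23.7677 + 0.3000·8.3141] = 17.5519
Node d (S = 66.5): V_d = 1/1.09·[0.7000·8.3141 + 0.3000·0.0000] = 5.3393
Node 0 (S = 70): V_0 = 1/1.09·[0.7000·17.5519 + 0.3000·5.3393] = 12.7414

12.74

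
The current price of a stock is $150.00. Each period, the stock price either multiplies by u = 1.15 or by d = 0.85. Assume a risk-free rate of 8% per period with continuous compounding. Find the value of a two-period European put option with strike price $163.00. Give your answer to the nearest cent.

$7.13

Risk-neutral probability p = (e^0.08 − 0.85)/(1.15 − 0.85) = 0.2333/0.3000 = 0.7776
Terminal stock prices: S_uu = 198.4, S_ud = 146.6, S_dd = 108.4
Terminal payoffs (K − S): max(-35.37, 0) = 0, max(16.38, 0) = 16.38, max(54.63, 0) = 54.63
Node u (S = 172.5): V_u = e^(−0.08)·[0.7776·0.0000 + 0.2224·16.3750] = 3.3614
Node d (S = 127.5): V_d = e^(−0.08)·[0.7776·16.3750 + 0.2224·54.6250] = 22.9680
Node 0 (S = 150): V_0 = e^(−0.08)·[0.7776·3.3614 + 0.2224·22.9680] = 7.1278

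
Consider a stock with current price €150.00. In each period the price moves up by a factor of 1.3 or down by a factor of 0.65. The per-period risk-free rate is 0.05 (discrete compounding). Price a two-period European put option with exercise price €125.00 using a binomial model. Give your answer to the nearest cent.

Risk-neutral probability p = (1 + 0.05 − 0.65)/(1.3 − 0.65) = 0.4000/0.6500 = 0.6154
Terminal stock prices: S_uu = 253.5, S_ud = 126.8, S_dd = 63.38
Terminal payoffs (K − S): max(-128.5, 0) = 0, max(-1.75, 0) = 0, max(61.62, 0) = 61.62
Node u (S = 195): V_u = 1/1.05·[0.6154·0.0000 + 0.3846·0.0000] = 0.0000
Node d (S = 97.5): V_d = 1/1.05·[0.6154·0.0000 + 0.3846·61.6250] = 22.5733
Node 0 (S = 150): V_0 = 1/1.05·[0.6154·0.0000 + 0.3846·22.5733] = 8.2686

€8.27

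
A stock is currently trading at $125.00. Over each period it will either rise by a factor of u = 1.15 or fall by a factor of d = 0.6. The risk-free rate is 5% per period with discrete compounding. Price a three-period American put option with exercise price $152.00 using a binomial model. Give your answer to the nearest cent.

Risk-neutral probability p = (1 + 0.05 − 0.6)/(1.15 − 0.6) = 0.4500/0.5500 = 0.8182
Terminal stock prices: S_uuu = 190.1, S_uud = 99.19, S_udd = 51.75, S_ddd = 27
Terminal payoffs (K − S): max(-38.11, 0) = 0, max(52.81, 0) = 52.81, max(100.2, 0) = 100.2, max(125, 0) = 125
Node uu (S = 165.3): continuation = 1/1.05·[0.8182·0.0000 + 0.1818·52.8125] = 9.1450; exercise value = 0.0000 ≤ continuation, so V_uu = 9.1450
Node ud (S = 86.25): continuation = 1/1.05·[0.8182·52.8125 + 0.1818·100.2500] = 58.5119; exercise value = 65.7500 > continuation, so V_ud = 65.7500 (exercise)
Node dd (S = 45): continuation = 1/1.05·[0.8182·100.2500 + 0.1818·125.0000] = 99.7619; exercise value = 107.0000 > continuation, so V_dd = 107.0000 (exercise)
Node u (S = 143.8): continuation = 1/1.05·[0.8182·9.1450 + 0.1818·65.7500] = 18.5113; exercise value = 8.2500 ≤ continuation, so V_u = 18.5113
Node d (S = 75): continuation = 1/1.05·[0.8182·65.7500 + 0.1818·107.0000] = 69.7619; exercise value = 77.0000 > continuation, so V_d = 77.0000 (exercise)
Node 0 (S = 125): continuation = 1/1.05·[0.8182·18.5113 + 0.1818·77.0000] = 27.7577; exercise value = 27.0000 ≤ continuation, so V_0 = 27.7577

$27.76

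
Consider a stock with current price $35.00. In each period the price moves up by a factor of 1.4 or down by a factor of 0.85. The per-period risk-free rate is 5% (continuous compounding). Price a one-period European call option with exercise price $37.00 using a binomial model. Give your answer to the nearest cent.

Risk-neutral probability p = (e^0.05 − 0.85)/(1.4 − 0.85) = 0.2013/0.5500 = 0.3659
Terminal stock prices: S_u = 49, S_d = 29.75
Terminal payoffs (S − K): max(12, 0) = 12, max(-7.25, 0) = 0
Node 0 (S = 35): V_0 = e^(−0.05)·[0.3659·12.0000 + 0.6341·0.0000] = 4.1772

$4.18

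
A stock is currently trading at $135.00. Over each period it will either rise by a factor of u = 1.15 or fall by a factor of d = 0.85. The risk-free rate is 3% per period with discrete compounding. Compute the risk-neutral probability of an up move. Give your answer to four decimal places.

p = 0.6000

Risk-neutral probability p = (1 + 0.03 − 0.85)/(1.15 − 0.85) = 0.1800/0.3000 = 0.6000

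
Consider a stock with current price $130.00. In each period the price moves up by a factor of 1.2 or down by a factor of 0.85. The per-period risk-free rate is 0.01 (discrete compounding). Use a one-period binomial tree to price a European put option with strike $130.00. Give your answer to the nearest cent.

$10.48

Risk-neutral probability p = (1 + 0.01 − 0.85)/(1.2 − 0.85) = 0.1600/0.3500 = 0.4571
Terminal stock prices: S_u = 156, S_d = 110.5
Terminal payoffs (K − S): max(-26, 0) = 0, max(19.5, 0) = 19.5
Node 0 (S = 130): V_0 = 1/1.01·[0.4571·0.0000 + 0.5429·19.5000] = 10.4809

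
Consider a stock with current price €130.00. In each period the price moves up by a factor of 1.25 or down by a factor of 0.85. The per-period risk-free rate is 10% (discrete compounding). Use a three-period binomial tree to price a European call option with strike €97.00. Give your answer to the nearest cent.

€57.80

Risk-neutral probability p = (1 + 0.1 − 0.85)/(1.25 − 0.85) = 0.2500/0.4000 = 0.6250
Terminal stock prices: S_uuu = 253.9, S_uud = 172.7, S_udd = 117.4, S_ddd = 79.84
Terminal payoffs (S − K): max(156.9, 0) = 156.9, max(75.66, 0) = 75.66, max(20.41, 0) = 20.41, max(-17.16, 0) = 0
Node uu (S = 203.1): V_uu = 1/1.1·[0.6250·156.9062 + 0.3750·75.6562] = 114.9432
Node ud (S = 138.1): V_ud = 1/1.1·[0.6250·75.6562 + 0.3750·20.4062] = 49.9432
Node dd (S = 93.92): V_dd = 1/1.1·[0.6250·20.4062 + 0.3750·0.0000] = 11.5945
Node u (S = 162.5): V_u = 1/1.1·[0.6250·114.9432 + 0.3750·49.9432] = 82.3347
Node d (S = 110.5): V_d = 1/1.1·[0.6250·49.9432 + 0.3750·11.5945] = 32.3295
Node 0 (S = 130): V_0 = 1/1.1·[0.6250·82.3347 + 0.3750·32.3295] = 57.8025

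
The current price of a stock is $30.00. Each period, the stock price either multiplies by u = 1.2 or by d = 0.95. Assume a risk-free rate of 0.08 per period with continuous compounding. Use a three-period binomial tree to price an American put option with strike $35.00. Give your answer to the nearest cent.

$5.00

Risk-neutral probability p = (e^0.08 − 0.95)/(1.2 − 0.95) = 0.1333/0.2500 = 0.5331
Terminal stock prices: S_uuu = 51.84, S_uud = 41.04, S_udd = 32.49, S_ddd = 25.72
Terminal payoffs (K − S): max(-16.84, 0) = 0, max(-6.04, 0) = 0, max(2.51, 0) = 2.51, max(9.279, 0) = 9.279
Node uu (S = 43.2): continuation = e^(−0.08)·[0.5331·0.0000 + 0.4669·0.0000] = 0.0000; exercise value = 0.0000 ≤ continuation, so V_uu = 0.0000
Node ud (S = 34.2): continuation = e^(−0.08)·[0.5331·0.0000 + 0.4669·2.5100] = 1.0817; exercise value = 0.8000 ≤ continuation, so V_ud = 1.0817
Node dd (S = 27.07): continuation = e^(−0.08)·[0.5331·2.5100 + 0.4669·9.2788] = 5.2341; exercise value = 7.9250 > continuation, so V_dd = 7.9250 (exercise)
Node u (S = 36): continuation = e^(−0.08)·[0.5331·0.0000 + 0.4669·1.0817] = 0.4662; exercise value = 0.0000 ≤ continuation, so V_u = 0.4662
Node d (S = 28.5): continuation = e^(−0.08)·[0.5331·1.0817 + 0.4669·7.9250] = 3.9477; exercise value = 6.5000 > continuation, so V_d = 6.5000 (exercise)
Node 0 (S = 30): continuation = e^(−0.08)·[0.5331·0.4662 + 0.4669·6.5000] = 3.0307; exercise value = 5.0000 > continuation, so V_0 = 5.0000 (exercise)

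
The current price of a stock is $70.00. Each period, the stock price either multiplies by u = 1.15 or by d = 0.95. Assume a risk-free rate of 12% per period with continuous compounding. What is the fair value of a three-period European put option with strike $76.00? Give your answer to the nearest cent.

Risk-neutral probability p = (e^0.12 − 0.95)/(1.15 − 0.95) = 0.1775/0.2000 = 0.8875
Terminal stock prices: S_uuu = 106.5, S_uud = 87.95, S_udd = 72.65, S_ddd = 60.02
Terminal payoffs (K − S): max(-30.46, 0) = 0, max(-11.95, 0) = 0, max(3.349, 0) = 3.349, max(15.98, 0) = 15.98
Node uu (S = 92.57): V_uu = e^(−0.12)·[0.8875·0.0000 + 0.1125·0.0000] = 0.0000
Node ud (S = 76.47): V_ud = e^(−0.12)·[0.8875·0.0000 + 0.1125·3.3487] = 0.3342
Node dd (S = 63.17): V_dd = e^(−0.12)·[0.8875·3.3487 + 0.1125·15.9838] = 4.2310
Node u (S = 80.5): V_u = e^(−0.12)·[0.8875·0.0000 + 0.1125·0.3342] = 0.0333
Node d (S = 66.5): V_d = e^(−0.12)·[0.8875·0.3342 + 0.1125·4.2310] = 0.6853
Node 0 (S = 70): V_0 = e^(−0.12)·[0.8875·0.0333 + 0.1125·0.6853] = 0.0946

$0.09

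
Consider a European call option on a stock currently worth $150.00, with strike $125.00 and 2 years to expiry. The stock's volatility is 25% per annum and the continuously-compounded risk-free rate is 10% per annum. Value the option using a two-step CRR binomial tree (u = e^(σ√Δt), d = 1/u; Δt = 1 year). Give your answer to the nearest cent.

CRR parameters: u = e^(σ√Δt) = e^(0.25·√1) = 1.2840, d = 1/u = 0.7788
Per-period rate: rΔt = 0.1·1 = 0.1, so R = e^0.1 = 1.1052
Risk-neutral probability p = (e^0.1 − 0.7788)/(1.2840 − 0.7788) = 0.3264/0.5052 = 0.6460
Terminal stock prices: S_uu = 247.3, S_ud = 150, S_dd = 90.98
Terminal payoffs (S − K): max(122.3, 0) = 122.3, max(25, 0) = 25, max(-34.02, 0) = 0
Node u (S = 192.6): V_u = e^(−0.1)·[0.6460·122.3082 + 0.3540·25.0000] = 79.4991
Node d (S = 116.8): V_d = e^(−0.1)·[0.6460·25.0000 + 0.3540·0.0000] = 14.6129
Node 0 (S = 150): V_0 = e^(−0.1)·[0.6460·79.4991 + 0.3540·14.6129] = 51.1493

$51.15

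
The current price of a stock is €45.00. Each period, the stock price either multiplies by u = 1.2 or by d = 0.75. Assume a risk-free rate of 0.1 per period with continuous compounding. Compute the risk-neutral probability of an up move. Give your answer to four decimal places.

Risk-neutral probability p = (e^0.1 − 0.75)/(1.2 − 0.75) = 0.3552/0.4500 = 0.7893

p = 0.7893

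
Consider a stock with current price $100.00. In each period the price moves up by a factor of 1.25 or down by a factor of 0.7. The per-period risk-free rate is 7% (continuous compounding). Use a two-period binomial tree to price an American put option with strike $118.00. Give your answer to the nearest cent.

$20.24

Risk-neutral probability p = (e^0.07 − 0.7)/(1.25 − 0.7) = 0.3725/0.5500 = 0.6773
Terminal stock prices: S_uu = 156.2, S_ud = 87.5, S_dd = 49
Terminal payoffs (K − S): max(-38.25, 0) = 0, max(30.5, 0) = 30.5, max(69, 0) = 69
Node u (S = 125): continuation = e^(−0.07)·[0.6773·0.0000 + 0.3227·30.5000] = 9.1773; exercise value = 0.0000 ≤ continuation, so V_u = 9.1773
Node d (S = 70): continuation = e^(−0.07)·[0.6773·30.5000 + 0.3227·69.0000] = 40.0225; exercise value = 48.0000 > continuation, so V_d = 48.0000 (exercise)
Node 0 (S = 100): continuation = e^(−0.07)·[0.6773·9.1773 + 0.3227·48.0000] = 20.2384; exercise value = 18.0000 ≤ continuation, so V_0 = 20.2384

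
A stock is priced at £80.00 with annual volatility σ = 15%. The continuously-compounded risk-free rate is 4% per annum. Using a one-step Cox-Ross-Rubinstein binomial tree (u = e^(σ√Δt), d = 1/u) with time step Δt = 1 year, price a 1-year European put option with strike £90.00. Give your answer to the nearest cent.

CRR parameters: u = e^(σ√Δt) = e^(0.15·√1) = 1.1618, d = 1/u = 0.8607
Per-period rate: rΔt = 0.04·1 = 0.04, so R = e^0.04 = 1.0408
Risk-neutral probability p = (e^0.04 − 0.8607)/(1.1618 − 0.8607) = 0.1801/0.3011 = 0.5981
Terminal stock prices: S_u = 92.95, S_d = 68.86
Terminal payoffs (K − S): max(-2.947, 0) = 0, max(21.14, 0) = 21.14
Node 0 (S = 80): V_0 = e^(−0.04)·[0.5981·0.0000 + 0.4019·21.1434] = 8.1644

£8.16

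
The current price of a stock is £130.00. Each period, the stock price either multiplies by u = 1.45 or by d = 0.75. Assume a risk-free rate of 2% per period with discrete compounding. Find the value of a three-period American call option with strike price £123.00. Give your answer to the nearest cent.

Risk-neutral probability p = (1 + 0.02 − 0.75)/(1.45 − 0.75) = 0.2700/0.7000 = 0.3857
Terminal stock prices: S_uuu = 396.3, S_uud = 205, S_udd = 106, S_ddd = 54.84
Terminal payoffs (S − K): max(273.3, 0) = 273.3, max(81.99, 0) = 81.99, max(-16.97, 0) = 0, max(-68.16, 0) = 0
Node uu (S = 273.3): continuation = 1/1.02·[0.3857·273.3212 + 0.6143·81.9937] = 152.7368; exercise value = 150.3250 ≤ continuation, so V_uu = 152.7368
Node ud (S = 141.4): continuation = 1/1.02·[0.3857·81.9937 + 0.6143·0.0000] = 31.0060; exercise value = 18.3750 ≤ continuation, so V_ud = 31.0060
Node dd (S = 73.12): continuation = 1/1.02·[0.3857·0.0000 + 0.6143·0.0000] = 0.0000; exercise value = 0.0000 ≤ continuation, so V_dd = 0.0000
Node u (S = 188.5): continuation = 1/1.02·[0.3857·152.7368 + 0.6143·31.0060] = 76.4307; exercise value = 65.5000 ≤ continuation, so V_u = 76.4307
Node d (S = 97.5): continuation = 1/1.02·[0.3857·31.0060 + 0.6143·0.0000] = 11.7250; exercise value = 0.0000 ≤ continuation, so V_d = 11.7250
Node 0 (S = 130): continuation = 1/1.02·[0.3857·76.4307 + 0.6143·11.7250] = 35.9636; exercise value = 7.0000 ≤ continuation, so V_0 = 35.9636

£35.96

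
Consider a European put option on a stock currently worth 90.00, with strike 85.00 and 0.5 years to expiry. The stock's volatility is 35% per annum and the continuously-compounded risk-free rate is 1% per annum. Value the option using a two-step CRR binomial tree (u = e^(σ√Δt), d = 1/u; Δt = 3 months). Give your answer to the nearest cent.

6.18

CRR parameters: u = e^(σ√Δt) = e^(0.35·√0.25) = 1.1912, d = 1/u = 0.8395
Per-period rate: rΔt = 0.01·0.25 = 0.0025, so R = e^0.0025 = 1.0025
Risk-neutral probability p = (e^0.0025 − 0.8395)/(1.1912 − 0.8395) = 0.1630/0.3518 = 0.4635
Terminal stock prices: S_uu = 127.7, S_ud = 90, S_dd = 63.42
Terminal payoffs (K − S): max(-42.72, 0) = 0, max(-5, 0) = 0, max(21.58, 0) = 21.58
Node u (S = 107.2): V_u = e^(−0.0025)·[0.4635·0.0000 + 0.5365·0.0000] = 0.0000
Node d (S = 75.55): V_d = e^(−0.0025)·[0.4635·0.0000 + 0.5365·21.5781] = 11.5482
Node 0 (S = 90): V_0 = e^(−0.0025)·[0.4635·0.0000 + 0.5365·11.5482] = 6.1804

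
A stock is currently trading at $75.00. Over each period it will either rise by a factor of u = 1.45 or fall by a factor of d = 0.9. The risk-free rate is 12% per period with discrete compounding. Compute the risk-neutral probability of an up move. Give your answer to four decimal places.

p = 0.4000

Risk-neutral probability p = (1 + 0.12 − 0.9)/(1.45 − 0.9) = 0.2200/0.5500 = 0.4000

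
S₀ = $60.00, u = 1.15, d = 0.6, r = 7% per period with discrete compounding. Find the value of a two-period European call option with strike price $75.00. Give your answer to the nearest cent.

$2.77

Risk-neutral probability p = (1 + 0.07 − 0.6)/(1.15 − 0.6) = 0.4700/0.5500 = 0.8545
Terminal stock prices: S_uu = 79.35, S_ud = 41.4, S_dd = 21.6
Terminal payoffs (S − K): max(4.35, 0) = 4.35, max(-33.6, 0) = 0, max(-53.4, 0) = 0
Node u (S = 69): V_u = 1/1.07·[0.8545·4.3500 + 0.1455·0.0000] = 3.4741
Node d (S = 36): V_d = 1/1.07·[0.8545·0.0000 + 0.1455·0.0000] = 0.0000
Node 0 (S = 60): V_0 = 1/1.07·[0.8545·3.4741 + 0.1455·0.0000] = 2.7745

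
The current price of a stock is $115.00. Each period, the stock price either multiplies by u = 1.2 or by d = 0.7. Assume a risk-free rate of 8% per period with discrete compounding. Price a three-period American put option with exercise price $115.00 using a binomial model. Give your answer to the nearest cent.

Risk-neutral probability p = (1 + 0.08 − 0.7)/(1.2 − 0.7) = 0.3800/0.5000 = 0.7600
Terminal stock prices: S_uuu = 198.7, S_uud = 115.9, S_udd = 67.62, S_ddd = 39.44
Terminal payoffs (K − S): max(-83.72, 0) = 0, max(-0.92, 0) = 0, max(47.38, 0) = 47.38, max(75.56, 0) = 75.56
Node uu (S = 165.6): continuation = 1/1.08·[0.7600·0.0000 + 0.2400·0.0000] = 0.0000; exercise value = 0.0000 ≤ continuation, so V_uu = 0.0000
Node ud (S = 96.6): continuation = 1/1.08·[0.7600·0.0000 + 0.2400·47.3800] = 10.5289; exercise value = 18.4000 > continuation, so V_ud = 18.4000 (exercise)
Node dd (S = 56.35): continuation = 1/1.08·[0.7600·47.3800 + 0.2400·75.5550] = 50.1315; exercise value = 58.6500 > continuation, so V_dd = 58.6500 (exercise)
Node u (S = 138): continuation = 1/1.08·[0.7600·0.0000 + 0.2400·18.4000] = 4.0889; exercise value = 0.0000 ≤ continuation, so V_u = 4.0889
Node d (S = 80.5): continuation = 1/1.08·[0.7600·18.4000 + 0.2400·58.6500] = 25.9815; exercise value = 34.5000 > continuation, so V_d = 34.5000 (exercise)
Node 0 (S = 115): continuation = 1/1.08·[0.7600·4.0889 + 0.2400·34.5000] = 10.5440; exercise value = 0.0000 ≤ continuation, so V_0 = 10.5440

$10.54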